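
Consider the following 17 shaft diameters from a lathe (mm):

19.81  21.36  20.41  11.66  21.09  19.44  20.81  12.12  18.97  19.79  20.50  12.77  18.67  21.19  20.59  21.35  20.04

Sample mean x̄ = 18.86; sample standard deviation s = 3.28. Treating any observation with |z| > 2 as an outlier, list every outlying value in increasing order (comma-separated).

Cutoffs at x̄ ± 2s: 18.86 ± 2·3.28 = [12.30, 25.42].
11.66: z = -2.20, |z| > 2 → outlier.
12.12: z = -2.05, |z| > 2 → outlier.
Every other value lies within [12.30, 25.42].

11.66, 12.12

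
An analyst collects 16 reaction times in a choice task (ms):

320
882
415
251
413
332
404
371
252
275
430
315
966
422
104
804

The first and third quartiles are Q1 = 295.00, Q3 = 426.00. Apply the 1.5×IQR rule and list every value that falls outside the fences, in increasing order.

804, 882, 966

IQR = Q3 − Q1 = 426.00 − 295.00 = 131.00.
Lower fence = Q1 − 1.5·IQR = 295.00 − 196.50 = 98.50.
Upper fence = Q3 + 1.5·IQR = 426.00 + 196.50 = 622.50.
804 > 622.50 → outlier.
882 > 622.50 → outlier.
966 > 622.50 → outlier.
All remaining values lie within [98.50, 622.50].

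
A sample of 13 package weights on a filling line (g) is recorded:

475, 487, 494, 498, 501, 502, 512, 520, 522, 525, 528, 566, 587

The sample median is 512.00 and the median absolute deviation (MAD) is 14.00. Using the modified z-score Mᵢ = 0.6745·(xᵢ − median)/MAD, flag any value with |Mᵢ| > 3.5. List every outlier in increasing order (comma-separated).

|Mᵢ| > 3.5 ⇔ |xᵢ − 512.00| > 3.5·14.00/0.6745 = 72.65.
So outliers lie outside [439.35, 584.65].
587: M = 3.61 → outlier.

587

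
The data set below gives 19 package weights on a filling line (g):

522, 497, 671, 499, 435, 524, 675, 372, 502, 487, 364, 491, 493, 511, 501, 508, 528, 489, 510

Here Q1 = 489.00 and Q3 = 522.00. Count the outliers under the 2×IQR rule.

4

IQR = 33.00; fences at 489.00 − 66.00 = 423.00 and 522.00 + 66.00 = 588.00.
Outside the cutoffs: 364, 372, 671, 675.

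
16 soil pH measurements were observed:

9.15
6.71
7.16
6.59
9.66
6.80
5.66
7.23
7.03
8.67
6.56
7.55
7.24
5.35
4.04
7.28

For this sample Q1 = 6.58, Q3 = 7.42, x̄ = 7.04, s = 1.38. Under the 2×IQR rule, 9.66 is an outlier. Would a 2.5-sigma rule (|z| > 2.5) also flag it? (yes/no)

z = (9.66 − 7.04) / 1.38 = 1.90.
|z| = 1.90 ≤ 2.5.

no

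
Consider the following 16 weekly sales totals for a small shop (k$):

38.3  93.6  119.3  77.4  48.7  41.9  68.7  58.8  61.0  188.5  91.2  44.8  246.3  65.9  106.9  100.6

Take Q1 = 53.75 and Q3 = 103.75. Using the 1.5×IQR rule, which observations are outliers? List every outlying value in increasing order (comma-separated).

188.5, 246.3

IQR = Q3 − Q1 = 103.75 − 53.75 = 50.00.
Lower fence = Q1 − 1.5·IQR = 53.75 − 75.00 = -21.25.
Upper fence = Q3 + 1.5·IQR = 103.75 + 75.00 = 178.75.
188.5 > 178.75 → outlier.
246.3 > 178.75 → outlier.
All remaining values lie within [-21.25, 178.75].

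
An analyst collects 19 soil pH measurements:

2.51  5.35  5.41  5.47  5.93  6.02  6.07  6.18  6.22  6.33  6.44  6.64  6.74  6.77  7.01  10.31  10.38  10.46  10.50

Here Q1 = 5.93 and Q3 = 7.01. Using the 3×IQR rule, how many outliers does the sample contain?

5

IQR = 1.08; fences at 5.93 − 3.24 = 2.69 and 7.01 + 3.24 = 10.25.
Outside the cutoffs: 2.51, 10.31, 10.38, 10.46, 10.50.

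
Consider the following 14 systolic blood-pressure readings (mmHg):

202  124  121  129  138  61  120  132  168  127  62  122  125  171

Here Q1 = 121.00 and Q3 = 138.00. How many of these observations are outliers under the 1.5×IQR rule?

5

IQR = 17.00; fences at 121.00 − 25.50 = 95.50 and 138.00 + 25.50 = 163.50.
Outside the cutoffs: 61, 62, 168, 171, 202.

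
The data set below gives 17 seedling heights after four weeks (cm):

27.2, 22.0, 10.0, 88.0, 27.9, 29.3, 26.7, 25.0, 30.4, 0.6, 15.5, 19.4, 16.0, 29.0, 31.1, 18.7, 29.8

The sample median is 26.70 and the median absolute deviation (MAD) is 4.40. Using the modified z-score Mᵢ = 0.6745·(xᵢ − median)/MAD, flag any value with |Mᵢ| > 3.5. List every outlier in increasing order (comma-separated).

0.6, 88.0

|Mᵢ| > 3.5 ⇔ |xᵢ − 26.70| > 3.5·4.40/0.6745 = 22.83.
So outliers lie outside [3.87, 49.53].
0.6: M = -4.00 → outlier.
88.0: M = 9.40 → outlier.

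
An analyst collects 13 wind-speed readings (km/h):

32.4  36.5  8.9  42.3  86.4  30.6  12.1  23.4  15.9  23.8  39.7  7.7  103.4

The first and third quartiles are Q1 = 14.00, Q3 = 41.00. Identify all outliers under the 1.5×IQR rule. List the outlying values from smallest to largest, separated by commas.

86.4, 103.4

IQR = Q3 − Q1 = 41.00 − 14.00 = 27.00.
Lower fence = Q1 − 1.5·IQR = 14.00 − 40.50 = -26.50.
Upper fence = Q3 + 1.5·IQR = 41.00 + 40.50 = 81.50.
86.4 > 81.50 → outlier.
103.4 > 81.50 → outlier.
All remaining values lie within [-26.50, 81.50].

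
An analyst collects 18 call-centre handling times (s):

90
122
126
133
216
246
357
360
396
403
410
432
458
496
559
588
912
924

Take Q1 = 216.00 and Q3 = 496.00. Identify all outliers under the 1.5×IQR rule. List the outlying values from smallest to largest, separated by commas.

IQR = Q3 − Q1 = 496.00 − 216.00 = 280.00.
Lower fence = Q1 − 1.5·IQR = 216.00 − 420.00 = -204.00.
Upper fence = Q3 + 1.5·IQR = 496.00 + 420.00 = 916.00.
924 > 916.00 → outlier.
All remaining values lie within [-204.00, 916.00].

924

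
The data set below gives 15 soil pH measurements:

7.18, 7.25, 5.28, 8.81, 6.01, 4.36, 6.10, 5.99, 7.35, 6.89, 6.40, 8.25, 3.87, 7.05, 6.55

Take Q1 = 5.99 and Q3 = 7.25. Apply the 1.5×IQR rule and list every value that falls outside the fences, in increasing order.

3.87

IQR = Q3 − Q1 = 7.25 − 5.99 = 1.26.
Lower fence = Q1 − 1.5·IQR = 5.99 − 1.89 = 4.10.
Upper fence = Q3 + 1.5·IQR = 7.25 + 1.89 = 9.14.
3.87 < 4.10 → outlier.
All remaining values lie within [4.10, 9.14].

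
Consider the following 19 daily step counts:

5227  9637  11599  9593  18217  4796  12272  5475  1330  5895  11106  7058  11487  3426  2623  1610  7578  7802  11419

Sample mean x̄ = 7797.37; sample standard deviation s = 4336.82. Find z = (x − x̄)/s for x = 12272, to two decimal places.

1.03

z = (12272 − 7797.37) / 4336.82 = 1.03.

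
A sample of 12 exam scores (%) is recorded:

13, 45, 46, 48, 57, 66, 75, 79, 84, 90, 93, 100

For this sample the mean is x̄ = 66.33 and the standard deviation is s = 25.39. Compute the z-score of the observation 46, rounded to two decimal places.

z = (46 − 66.33) / 25.39 = -0.80.

-0.80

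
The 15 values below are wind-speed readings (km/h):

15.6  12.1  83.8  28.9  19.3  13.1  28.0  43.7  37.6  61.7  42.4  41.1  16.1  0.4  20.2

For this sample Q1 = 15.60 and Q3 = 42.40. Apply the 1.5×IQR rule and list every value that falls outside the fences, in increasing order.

83.8

IQR = Q3 − Q1 = 42.40 − 15.60 = 26.80.
Lower fence = Q1 − 1.5·IQR = 15.60 − 40.20 = -24.60.
Upper fence = Q3 + 1.5·IQR = 42.40 + 40.20 = 82.60.
83.8 > 82.60 → outlier.
All remaining values lie within [-24.60, 82.60].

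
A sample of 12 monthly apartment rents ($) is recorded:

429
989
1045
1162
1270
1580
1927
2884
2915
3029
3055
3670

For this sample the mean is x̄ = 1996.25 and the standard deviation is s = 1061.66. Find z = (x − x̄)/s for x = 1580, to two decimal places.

-0.39

z = (1580 − 1996.25) / 1061.66 = -0.39.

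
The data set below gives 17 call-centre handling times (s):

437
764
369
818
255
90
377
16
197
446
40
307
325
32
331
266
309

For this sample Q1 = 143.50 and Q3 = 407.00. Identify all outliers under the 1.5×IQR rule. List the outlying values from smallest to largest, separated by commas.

IQR = Q3 − Q1 = 407.00 − 143.50 = 263.50.
Lower fence = Q1 − 1.5·IQR = 143.50 − 395.25 = -251.75.
Upper fence = Q3 + 1.5·IQR = 407.00 + 395.25 = 802.25.
818 > 802.25 → outlier.
All remaining values lie within [-251.75, 802.25].

818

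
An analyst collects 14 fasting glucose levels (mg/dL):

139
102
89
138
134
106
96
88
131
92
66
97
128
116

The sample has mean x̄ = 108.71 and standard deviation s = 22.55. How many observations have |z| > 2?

Cutoffs: x̄ ± 2s = [63.61, 153.81].
Every value lies within the cutoffs.

0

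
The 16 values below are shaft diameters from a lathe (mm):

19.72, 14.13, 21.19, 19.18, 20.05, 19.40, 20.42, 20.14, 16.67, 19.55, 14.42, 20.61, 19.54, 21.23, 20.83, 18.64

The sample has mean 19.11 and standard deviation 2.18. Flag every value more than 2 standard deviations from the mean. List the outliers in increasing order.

14.13, 14.42

Cutoffs at x̄ ± 2s: 19.11 ± 2·2.18 = [14.75, 23.47].
14.13: z = -2.28, |z| > 2 → outlier.
14.42: z = -2.15, |z| > 2 → outlier.
Every other value lies within [14.75, 23.47].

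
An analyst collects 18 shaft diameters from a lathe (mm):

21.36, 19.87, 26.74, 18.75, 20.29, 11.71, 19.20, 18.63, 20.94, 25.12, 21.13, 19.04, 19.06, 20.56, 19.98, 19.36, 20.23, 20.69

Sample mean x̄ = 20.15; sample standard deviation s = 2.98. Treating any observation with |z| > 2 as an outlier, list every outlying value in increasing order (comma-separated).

11.71, 26.74

Cutoffs at x̄ ± 2s: 20.15 ± 2·2.98 = [14.19, 26.11].
11.71: z = -2.83, |z| > 2 → outlier.
26.74: z = 2.21, |z| > 2 → outlier.
Every other value lies within [14.19, 26.11].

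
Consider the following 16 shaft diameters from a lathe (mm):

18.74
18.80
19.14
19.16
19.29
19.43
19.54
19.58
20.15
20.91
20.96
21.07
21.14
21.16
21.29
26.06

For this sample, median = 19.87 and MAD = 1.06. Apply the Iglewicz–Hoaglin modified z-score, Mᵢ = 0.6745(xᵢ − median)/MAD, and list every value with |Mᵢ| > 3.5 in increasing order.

26.06

|Mᵢ| > 3.5 ⇔ |xᵢ − 19.87| > 3.5·1.06/0.6745 = 5.50.
So outliers lie outside [14.37, 25.37].
26.06: M = 3.94 → outlier.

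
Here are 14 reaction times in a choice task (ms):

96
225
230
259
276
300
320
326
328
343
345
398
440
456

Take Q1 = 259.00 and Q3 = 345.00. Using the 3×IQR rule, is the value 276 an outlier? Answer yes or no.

no

IQR = Q3 − Q1 = 345.00 − 259.00 = 86.00.
Lower fence = Q1 − 3·IQR = 259.00 − 258.00 = 1.00.
Upper fence = Q3 + 3·IQR = 345.00 + 258.00 = 603.00.
276 lies within [1.00, 603.00].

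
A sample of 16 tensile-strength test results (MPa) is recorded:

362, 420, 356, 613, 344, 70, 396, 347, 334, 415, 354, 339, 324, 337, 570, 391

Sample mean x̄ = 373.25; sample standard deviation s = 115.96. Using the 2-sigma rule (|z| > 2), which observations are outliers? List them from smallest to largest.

Cutoffs at x̄ ± 2s: 373.25 ± 2·115.96 = [141.33, 605.17].
70: z = -2.62, |z| > 2 → outlier.
613: z = 2.07, |z| > 2 → outlier.
Every other value lies within [141.33, 605.17].

70, 613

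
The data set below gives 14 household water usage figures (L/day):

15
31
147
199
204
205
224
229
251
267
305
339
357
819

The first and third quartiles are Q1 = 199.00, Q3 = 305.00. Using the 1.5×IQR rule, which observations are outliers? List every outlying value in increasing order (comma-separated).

15, 31, 819

IQR = Q3 − Q1 = 305.00 − 199.00 = 106.00.
Lower fence = Q1 − 1.5·IQR = 199.00 − 159.00 = 40.00.
Upper fence = Q3 + 1.5·IQR = 305.00 + 159.00 = 464.00.
15 < 40.00 → outlier.
31 < 40.00 → outlier.
819 > 464.00 → outlier.
All remaining values lie within [40.00, 464.00].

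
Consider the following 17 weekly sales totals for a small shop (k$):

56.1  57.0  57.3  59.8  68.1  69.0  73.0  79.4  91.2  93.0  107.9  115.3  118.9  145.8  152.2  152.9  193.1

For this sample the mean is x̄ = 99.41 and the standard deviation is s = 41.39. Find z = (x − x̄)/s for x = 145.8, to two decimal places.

1.12

z = (145.8 − 99.41) / 41.39 = 1.12.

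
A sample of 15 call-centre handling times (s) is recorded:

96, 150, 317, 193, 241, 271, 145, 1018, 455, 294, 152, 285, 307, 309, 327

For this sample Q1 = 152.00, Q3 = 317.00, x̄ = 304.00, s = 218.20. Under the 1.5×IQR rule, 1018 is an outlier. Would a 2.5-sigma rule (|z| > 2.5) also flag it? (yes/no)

z = (1018 − 304.00) / 218.20 = 3.27.
|z| = 3.27 > 2.5.

yes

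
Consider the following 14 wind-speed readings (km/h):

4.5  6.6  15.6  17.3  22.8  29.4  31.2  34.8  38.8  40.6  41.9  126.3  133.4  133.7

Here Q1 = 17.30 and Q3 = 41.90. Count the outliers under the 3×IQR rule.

3

IQR = 24.60; fences at 17.30 − 73.80 = -56.50 and 41.90 + 73.80 = 115.70.
Outside the cutoffs: 126.3, 133.4, 133.7.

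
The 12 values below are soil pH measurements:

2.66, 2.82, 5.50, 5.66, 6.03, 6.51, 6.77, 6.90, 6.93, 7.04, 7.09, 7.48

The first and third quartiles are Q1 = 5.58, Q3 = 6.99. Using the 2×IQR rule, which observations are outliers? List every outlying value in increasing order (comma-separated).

IQR = Q3 − Q1 = 6.99 − 5.58 = 1.41.
Lower fence = Q1 − 2·IQR = 5.58 − 2.82 = 2.76.
Upper fence = Q3 + 2·IQR = 6.99 + 2.82 = 9.81.
2.66 < 2.76 → outlier.
All remaining values lie within [2.76, 9.81].

2.66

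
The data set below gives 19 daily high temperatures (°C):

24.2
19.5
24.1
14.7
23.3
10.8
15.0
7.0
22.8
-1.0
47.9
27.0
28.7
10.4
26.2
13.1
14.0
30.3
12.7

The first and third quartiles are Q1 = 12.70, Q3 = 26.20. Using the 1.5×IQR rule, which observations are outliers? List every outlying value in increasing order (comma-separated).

IQR = Q3 − Q1 = 26.20 − 12.70 = 13.50.
Lower fence = Q1 − 1.5·IQR = 12.70 − 20.25 = -7.55.
Upper fence = Q3 + 1.5·IQR = 26.20 + 20.25 = 46.45.
47.9 > 46.45 → outlier.
All remaining values lie within [-7.55, 46.45].

47.9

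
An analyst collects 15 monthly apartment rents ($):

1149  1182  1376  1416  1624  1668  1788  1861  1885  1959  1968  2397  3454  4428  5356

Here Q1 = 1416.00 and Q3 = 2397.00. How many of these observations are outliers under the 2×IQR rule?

IQR = 981.00; fences at 1416.00 − 1962.00 = -546.00 and 2397.00 + 1962.00 = 4359.00.
Outside the cutoffs: 4428, 5356.

2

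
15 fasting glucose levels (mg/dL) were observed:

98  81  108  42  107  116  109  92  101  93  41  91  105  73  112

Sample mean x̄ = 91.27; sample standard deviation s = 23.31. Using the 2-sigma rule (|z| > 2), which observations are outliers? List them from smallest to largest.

41, 42

Cutoffs at x̄ ± 2s: 91.27 ± 2·23.31 = [44.65, 137.89].
41: z = -2.16, |z| > 2 → outlier.
42: z = -2.11, |z| > 2 → outlier.
Every other value lies within [44.65, 137.89].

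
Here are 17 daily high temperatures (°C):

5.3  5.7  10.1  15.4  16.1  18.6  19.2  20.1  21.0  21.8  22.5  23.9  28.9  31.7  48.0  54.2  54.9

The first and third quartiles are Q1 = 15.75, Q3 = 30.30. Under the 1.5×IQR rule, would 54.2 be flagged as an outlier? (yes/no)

yes

IQR = Q3 − Q1 = 30.30 − 15.75 = 14.55.
Lower fence = Q1 − 1.5·IQR = 15.75 − 21.825 = -6.075.
Upper fence = Q3 + 1.5·IQR = 30.30 + 21.825 = 52.125.
54.2 lies above the upper fence.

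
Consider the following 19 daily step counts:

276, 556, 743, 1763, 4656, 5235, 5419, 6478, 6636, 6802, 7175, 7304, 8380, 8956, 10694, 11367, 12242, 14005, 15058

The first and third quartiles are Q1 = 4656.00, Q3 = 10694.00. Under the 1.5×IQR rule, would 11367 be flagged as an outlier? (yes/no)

no

IQR = Q3 − Q1 = 10694.00 − 4656.00 = 6038.00.
Lower fence = Q1 − 1.5·IQR = 4656.00 − 9057.00 = -4401.00.
Upper fence = Q3 + 1.5·IQR = 10694.00 + 9057.00 = 19751.00.
11367 lies within [-4401.00, 19751.00].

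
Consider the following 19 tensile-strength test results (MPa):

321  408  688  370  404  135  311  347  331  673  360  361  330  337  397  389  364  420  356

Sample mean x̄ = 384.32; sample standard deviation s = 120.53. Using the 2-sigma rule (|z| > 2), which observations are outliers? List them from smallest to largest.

Cutoffs at x̄ ± 2s: 384.32 ± 2·120.53 = [143.26, 625.38].
135: z = -2.07, |z| > 2 → outlier.
673: z = 2.40, |z| > 2 → outlier.
688: z = 2.52, |z| > 2 → outlier.
Every other value lies within [143.26, 625.38].

135, 673, 688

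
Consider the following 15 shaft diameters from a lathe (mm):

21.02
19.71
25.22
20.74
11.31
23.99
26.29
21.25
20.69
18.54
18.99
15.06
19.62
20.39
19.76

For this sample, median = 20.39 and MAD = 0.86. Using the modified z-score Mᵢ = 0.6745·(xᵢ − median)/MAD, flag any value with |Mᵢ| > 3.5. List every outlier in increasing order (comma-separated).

11.31, 15.06, 25.22, 26.29

|Mᵢ| > 3.5 ⇔ |xᵢ − 20.39| > 3.5·0.86/0.6745 = 4.46.
So outliers lie outside [15.93, 24.85].
11.31: M = -7.12 → outlier.
15.06: M = -4.18 → outlier.
25.22: M = 3.79 → outlier.
26.29: M = 4.63 → outlier.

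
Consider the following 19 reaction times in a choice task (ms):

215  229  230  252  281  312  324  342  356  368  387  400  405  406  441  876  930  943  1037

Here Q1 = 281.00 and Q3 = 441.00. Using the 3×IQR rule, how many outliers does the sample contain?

IQR = 160.00; fences at 281.00 − 480.00 = -199.00 and 441.00 + 480.00 = 921.00.
Outside the cutoffs: 930, 943, 1037.

3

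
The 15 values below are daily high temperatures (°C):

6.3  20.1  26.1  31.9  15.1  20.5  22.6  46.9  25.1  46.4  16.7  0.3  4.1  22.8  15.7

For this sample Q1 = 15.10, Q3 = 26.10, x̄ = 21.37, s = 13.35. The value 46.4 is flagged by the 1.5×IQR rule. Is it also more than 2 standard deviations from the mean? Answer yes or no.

no

z = (46.4 − 21.37) / 13.35 = 1.87.
|z| = 1.87 ≤ 2.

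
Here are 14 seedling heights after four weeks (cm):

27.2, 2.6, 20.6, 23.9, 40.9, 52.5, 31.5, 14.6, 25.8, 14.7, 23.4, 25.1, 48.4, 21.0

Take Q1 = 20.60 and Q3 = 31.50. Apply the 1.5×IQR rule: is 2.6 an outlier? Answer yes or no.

IQR = Q3 − Q1 = 31.50 − 20.60 = 10.90.
Lower fence = Q1 − 1.5·IQR = 20.60 − 16.35 = 4.25.
Upper fence = Q3 + 1.5·IQR = 31.50 + 16.35 = 47.85.
2.6 lies below the lower fence.

yes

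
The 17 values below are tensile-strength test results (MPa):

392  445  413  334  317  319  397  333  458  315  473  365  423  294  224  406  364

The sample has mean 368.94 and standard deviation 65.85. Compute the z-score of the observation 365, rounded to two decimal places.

z = (365 − 368.94) / 65.85 = -0.06.

-0.06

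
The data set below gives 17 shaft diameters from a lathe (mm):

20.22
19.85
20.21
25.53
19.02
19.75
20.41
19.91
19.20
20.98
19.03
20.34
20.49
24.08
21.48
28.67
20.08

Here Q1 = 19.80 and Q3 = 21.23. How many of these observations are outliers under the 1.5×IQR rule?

3

IQR = 1.43; fences at 19.80 − 2.145 = 17.655 and 21.23 + 2.145 = 23.375.
Outside the cutoffs: 24.08, 25.53, 28.67.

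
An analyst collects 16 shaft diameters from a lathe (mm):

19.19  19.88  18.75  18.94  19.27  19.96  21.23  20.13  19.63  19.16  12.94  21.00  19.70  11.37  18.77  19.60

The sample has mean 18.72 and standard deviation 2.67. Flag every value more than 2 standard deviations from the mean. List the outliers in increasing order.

11.37, 12.94

Cutoffs at x̄ ± 2s: 18.72 ± 2·2.67 = [13.38, 24.06].
11.37: z = -2.75, |z| > 2 → outlier.
12.94: z = -2.16, |z| > 2 → outlier.
Every other value lies within [13.38, 24.06].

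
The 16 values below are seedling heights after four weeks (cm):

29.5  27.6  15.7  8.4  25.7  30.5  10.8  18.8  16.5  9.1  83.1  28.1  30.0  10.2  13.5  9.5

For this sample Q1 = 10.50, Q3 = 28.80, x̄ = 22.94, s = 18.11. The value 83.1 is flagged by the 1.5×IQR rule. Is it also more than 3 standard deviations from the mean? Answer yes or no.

yes

z = (83.1 − 22.94) / 18.11 = 3.32.
|z| = 3.32 > 3.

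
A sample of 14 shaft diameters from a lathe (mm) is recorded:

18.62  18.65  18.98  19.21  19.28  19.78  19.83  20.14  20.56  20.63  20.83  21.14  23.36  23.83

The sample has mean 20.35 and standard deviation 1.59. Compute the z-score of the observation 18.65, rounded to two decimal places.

z = (18.65 − 20.35) / 1.59 = -1.07.

-1.07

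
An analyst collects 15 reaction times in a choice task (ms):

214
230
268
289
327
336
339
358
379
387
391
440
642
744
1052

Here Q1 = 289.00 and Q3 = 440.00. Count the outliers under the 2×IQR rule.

2

IQR = 151.00; fences at 289.00 − 302.00 = -13.00 and 440.00 + 302.00 = 742.00.
Outside the cutoffs: 744, 1052.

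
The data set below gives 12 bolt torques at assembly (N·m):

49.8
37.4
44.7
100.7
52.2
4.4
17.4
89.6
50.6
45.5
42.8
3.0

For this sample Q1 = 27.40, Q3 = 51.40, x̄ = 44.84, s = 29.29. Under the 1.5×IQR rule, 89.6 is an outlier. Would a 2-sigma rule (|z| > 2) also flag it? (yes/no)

z = (89.6 − 44.84) / 29.29 = 1.53.
|z| = 1.53 ≤ 2.

no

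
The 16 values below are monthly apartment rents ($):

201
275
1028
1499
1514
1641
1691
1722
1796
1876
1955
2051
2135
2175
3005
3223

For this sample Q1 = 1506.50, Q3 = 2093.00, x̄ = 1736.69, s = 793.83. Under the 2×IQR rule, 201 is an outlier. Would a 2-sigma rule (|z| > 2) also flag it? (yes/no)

no

z = (201 − 1736.69) / 793.83 = -1.93.
|z| = 1.93 ≤ 2.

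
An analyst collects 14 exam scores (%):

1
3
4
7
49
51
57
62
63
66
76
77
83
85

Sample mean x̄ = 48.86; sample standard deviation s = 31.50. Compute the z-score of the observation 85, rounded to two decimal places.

z = (85 − 48.86) / 31.50 = 1.15.

1.15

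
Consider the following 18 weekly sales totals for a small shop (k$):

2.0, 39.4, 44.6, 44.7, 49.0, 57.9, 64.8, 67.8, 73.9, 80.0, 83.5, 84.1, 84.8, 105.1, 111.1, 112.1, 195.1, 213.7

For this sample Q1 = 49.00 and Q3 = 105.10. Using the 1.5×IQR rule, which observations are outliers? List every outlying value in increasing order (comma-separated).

195.1, 213.7

IQR = Q3 − Q1 = 105.10 − 49.00 = 56.10.
Lower fence = Q1 − 1.5·IQR = 49.00 − 84.15 = -35.15.
Upper fence = Q3 + 1.5·IQR = 105.10 + 84.15 = 189.25.
195.1 > 189.25 → outlier.
213.7 > 189.25 → outlier.
All remaining values lie within [-35.15, 189.25].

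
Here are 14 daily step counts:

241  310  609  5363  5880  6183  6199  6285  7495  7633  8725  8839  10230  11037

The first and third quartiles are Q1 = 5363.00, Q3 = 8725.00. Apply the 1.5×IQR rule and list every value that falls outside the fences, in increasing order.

241, 310

IQR = Q3 − Q1 = 8725.00 − 5363.00 = 3362.00.
Lower fence = Q1 − 1.5·IQR = 5363.00 − 5043.00 = 320.00.
Upper fence = Q3 + 1.5·IQR = 8725.00 + 5043.00 = 13768.00.
241 < 320.00 → outlier.
310 < 320.00 → outlier.
All remaining values lie within [320.00, 13768.00].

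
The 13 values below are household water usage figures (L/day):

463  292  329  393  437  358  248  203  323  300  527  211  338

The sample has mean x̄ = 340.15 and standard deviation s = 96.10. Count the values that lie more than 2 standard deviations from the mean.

0

Cutoffs: x̄ ± 2s = [147.95, 532.35].
Every value lies within the cutoffs.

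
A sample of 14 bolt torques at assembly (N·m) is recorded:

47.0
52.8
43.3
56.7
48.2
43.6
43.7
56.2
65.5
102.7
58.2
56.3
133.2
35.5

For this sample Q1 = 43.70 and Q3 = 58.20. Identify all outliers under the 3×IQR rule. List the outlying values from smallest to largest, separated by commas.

IQR = Q3 − Q1 = 58.20 − 43.70 = 14.50.
Lower fence = Q1 − 3·IQR = 43.70 − 43.50 = 0.20.
Upper fence = Q3 + 3·IQR = 58.20 + 43.50 = 101.70.
102.7 > 101.70 → outlier.
133.2 > 101.70 → outlier.
All remaining values lie within [0.20, 101.70].

102.7, 133.2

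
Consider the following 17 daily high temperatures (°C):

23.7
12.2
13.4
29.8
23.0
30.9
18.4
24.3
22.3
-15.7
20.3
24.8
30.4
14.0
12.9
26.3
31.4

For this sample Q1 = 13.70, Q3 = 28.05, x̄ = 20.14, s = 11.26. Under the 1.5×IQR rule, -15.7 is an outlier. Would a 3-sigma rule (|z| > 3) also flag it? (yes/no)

yes

z = (-15.7 − 20.14) / 11.26 = -3.18.
|z| = 3.18 > 3.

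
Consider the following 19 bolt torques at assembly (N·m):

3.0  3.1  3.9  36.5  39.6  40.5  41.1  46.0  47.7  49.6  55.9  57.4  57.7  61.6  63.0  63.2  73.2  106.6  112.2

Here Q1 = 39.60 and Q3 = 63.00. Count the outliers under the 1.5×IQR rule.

5

IQR = 23.40; fences at 39.60 − 35.10 = 4.50 and 63.00 + 35.10 = 98.10.
Outside the cutoffs: 3.0, 3.1, 3.9, 106.6, 112.2.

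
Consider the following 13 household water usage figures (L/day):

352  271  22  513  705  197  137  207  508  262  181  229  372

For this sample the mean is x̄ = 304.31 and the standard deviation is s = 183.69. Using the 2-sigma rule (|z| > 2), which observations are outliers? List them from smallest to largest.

Cutoffs at x̄ ± 2s: 304.31 ± 2·183.69 = [-63.07, 671.69].
705: z = 2.18, |z| > 2 → outlier.
Every other value lies within [-63.07, 671.69].

705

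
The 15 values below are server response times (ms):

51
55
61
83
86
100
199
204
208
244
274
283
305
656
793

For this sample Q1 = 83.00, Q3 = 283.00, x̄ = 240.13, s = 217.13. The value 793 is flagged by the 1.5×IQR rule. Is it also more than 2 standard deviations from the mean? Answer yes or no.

z = (793 − 240.13) / 217.13 = 2.55.
|z| = 2.55 > 2.

yes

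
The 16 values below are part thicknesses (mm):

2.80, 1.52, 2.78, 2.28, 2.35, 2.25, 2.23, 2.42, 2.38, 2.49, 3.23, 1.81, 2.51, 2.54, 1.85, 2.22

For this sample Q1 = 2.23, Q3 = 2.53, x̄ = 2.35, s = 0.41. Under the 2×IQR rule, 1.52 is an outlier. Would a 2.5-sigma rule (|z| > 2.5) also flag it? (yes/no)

no

z = (1.52 − 2.35) / 0.41 = -2.02.
|z| = 2.02 ≤ 2.5.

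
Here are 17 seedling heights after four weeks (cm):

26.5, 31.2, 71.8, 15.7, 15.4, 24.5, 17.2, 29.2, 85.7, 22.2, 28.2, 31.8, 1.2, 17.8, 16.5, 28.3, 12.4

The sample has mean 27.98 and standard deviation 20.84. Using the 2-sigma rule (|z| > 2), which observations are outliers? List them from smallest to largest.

71.8, 85.7

Cutoffs at x̄ ± 2s: 27.98 ± 2·20.84 = [-13.70, 69.66].
71.8: z = 2.10, |z| > 2 → outlier.
85.7: z = 2.77, |z| > 2 → outlier.
Every other value lies within [-13.70, 69.66].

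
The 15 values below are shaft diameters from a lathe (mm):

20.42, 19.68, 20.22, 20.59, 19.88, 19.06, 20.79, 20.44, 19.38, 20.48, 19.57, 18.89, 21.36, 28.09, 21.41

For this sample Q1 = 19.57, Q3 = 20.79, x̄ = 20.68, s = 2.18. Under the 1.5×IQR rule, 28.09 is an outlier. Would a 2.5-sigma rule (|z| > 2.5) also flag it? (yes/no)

yes

z = (28.09 − 20.68) / 2.18 = 3.40.
|z| = 3.40 > 2.5.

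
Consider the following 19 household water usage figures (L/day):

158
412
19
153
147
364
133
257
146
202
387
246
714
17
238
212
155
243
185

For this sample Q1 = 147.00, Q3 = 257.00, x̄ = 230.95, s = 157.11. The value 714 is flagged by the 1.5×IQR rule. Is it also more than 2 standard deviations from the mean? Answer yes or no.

yes

z = (714 − 230.95) / 157.11 = 3.07.
|z| = 3.07 > 2.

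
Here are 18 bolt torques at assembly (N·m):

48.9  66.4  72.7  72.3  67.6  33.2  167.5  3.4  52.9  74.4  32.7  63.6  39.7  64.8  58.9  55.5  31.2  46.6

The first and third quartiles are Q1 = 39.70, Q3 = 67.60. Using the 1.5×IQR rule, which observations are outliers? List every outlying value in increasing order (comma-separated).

167.5

IQR = Q3 − Q1 = 67.60 − 39.70 = 27.90.
Lower fence = Q1 − 1.5·IQR = 39.70 − 41.85 = -2.15.
Upper fence = Q3 + 1.5·IQR = 67.60 + 41.85 = 109.45.
167.5 > 109.45 → outlier.
All remaining values lie within [-2.15, 109.45].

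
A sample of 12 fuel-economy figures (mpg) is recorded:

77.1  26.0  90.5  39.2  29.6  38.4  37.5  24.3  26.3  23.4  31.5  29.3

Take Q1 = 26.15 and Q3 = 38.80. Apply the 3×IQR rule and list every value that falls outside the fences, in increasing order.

77.1, 90.5

IQR = Q3 − Q1 = 38.80 − 26.15 = 12.65.
Lower fence = Q1 − 3·IQR = 26.15 − 37.95 = -11.80.
Upper fence = Q3 + 3·IQR = 38.80 + 37.95 = 76.75.
77.1 > 76.75 → outlier.
90.5 > 76.75 → outlier.
All remaining values lie within [-11.80, 76.75].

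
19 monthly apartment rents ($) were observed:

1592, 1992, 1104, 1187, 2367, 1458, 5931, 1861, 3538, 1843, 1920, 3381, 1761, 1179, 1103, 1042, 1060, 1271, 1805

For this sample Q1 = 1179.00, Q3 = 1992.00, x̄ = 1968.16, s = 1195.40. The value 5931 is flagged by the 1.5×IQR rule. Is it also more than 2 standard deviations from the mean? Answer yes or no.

z = (5931 − 1968.16) / 1195.40 = 3.32.
|z| = 3.32 > 2.

yes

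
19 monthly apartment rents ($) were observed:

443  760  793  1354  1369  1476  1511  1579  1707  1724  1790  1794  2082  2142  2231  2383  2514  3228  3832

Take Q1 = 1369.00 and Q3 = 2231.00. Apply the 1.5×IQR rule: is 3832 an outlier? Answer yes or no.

yes

IQR = Q3 − Q1 = 2231.00 − 1369.00 = 862.00.
Lower fence = Q1 − 1.5·IQR = 1369.00 − 1293.00 = 76.00.
Upper fence = Q3 + 1.5·IQR = 2231.00 + 1293.00 = 3524.00.
3832 lies above the upper fence.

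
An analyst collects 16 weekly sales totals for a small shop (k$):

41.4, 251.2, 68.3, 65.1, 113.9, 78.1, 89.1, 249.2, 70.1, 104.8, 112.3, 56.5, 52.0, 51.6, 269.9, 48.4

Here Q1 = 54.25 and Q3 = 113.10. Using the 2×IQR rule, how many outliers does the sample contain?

IQR = 58.85; fences at 54.25 − 117.70 = -63.45 and 113.10 + 117.70 = 230.80.
Outside the cutoffs: 249.2, 251.2, 269.9.

3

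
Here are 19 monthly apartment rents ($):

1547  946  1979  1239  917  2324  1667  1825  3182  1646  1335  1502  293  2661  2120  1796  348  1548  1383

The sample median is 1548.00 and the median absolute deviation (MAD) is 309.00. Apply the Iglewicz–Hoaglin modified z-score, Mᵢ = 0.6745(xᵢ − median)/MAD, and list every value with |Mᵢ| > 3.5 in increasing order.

3182

|Mᵢ| > 3.5 ⇔ |xᵢ − 1548.00| > 3.5·309.00/0.6745 = 1603.41.
So outliers lie outside [-55.41, 3151.41].
3182: M = 3.57 → outlier.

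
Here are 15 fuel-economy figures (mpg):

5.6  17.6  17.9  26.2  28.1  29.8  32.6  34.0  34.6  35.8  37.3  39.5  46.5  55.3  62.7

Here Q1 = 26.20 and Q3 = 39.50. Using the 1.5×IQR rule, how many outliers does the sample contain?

2

IQR = 13.30; fences at 26.20 − 19.95 = 6.25 and 39.50 + 19.95 = 59.45.
Outside the cutoffs: 5.6, 62.7.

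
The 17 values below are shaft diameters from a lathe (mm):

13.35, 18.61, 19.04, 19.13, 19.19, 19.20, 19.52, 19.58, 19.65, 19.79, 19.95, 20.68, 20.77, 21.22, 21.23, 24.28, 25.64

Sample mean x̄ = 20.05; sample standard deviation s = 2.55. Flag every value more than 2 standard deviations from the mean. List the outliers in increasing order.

13.35, 25.64

Cutoffs at x̄ ± 2s: 20.05 ± 2·2.55 = [14.95, 25.15].
13.35: z = -2.63, |z| > 2 → outlier.
25.64: z = 2.19, |z| > 2 → outlier.
Every other value lies within [14.95, 25.15].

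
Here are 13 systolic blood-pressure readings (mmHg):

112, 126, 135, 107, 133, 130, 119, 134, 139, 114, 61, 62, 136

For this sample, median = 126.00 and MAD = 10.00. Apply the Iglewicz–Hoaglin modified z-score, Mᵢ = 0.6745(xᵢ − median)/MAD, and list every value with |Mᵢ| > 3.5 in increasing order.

61, 62

|Mᵢ| > 3.5 ⇔ |xᵢ − 126.00| > 3.5·10.00/0.6745 = 51.89.
So outliers lie outside [74.11, 177.89].
61: M = -4.38 → outlier.
62: M = -4.32 → outlier.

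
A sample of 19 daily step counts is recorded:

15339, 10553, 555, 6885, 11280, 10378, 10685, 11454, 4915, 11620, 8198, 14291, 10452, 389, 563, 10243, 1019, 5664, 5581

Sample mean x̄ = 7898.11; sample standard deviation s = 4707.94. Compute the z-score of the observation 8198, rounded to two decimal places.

0.06

z = (8198 − 7898.11) / 4707.94 = 0.06.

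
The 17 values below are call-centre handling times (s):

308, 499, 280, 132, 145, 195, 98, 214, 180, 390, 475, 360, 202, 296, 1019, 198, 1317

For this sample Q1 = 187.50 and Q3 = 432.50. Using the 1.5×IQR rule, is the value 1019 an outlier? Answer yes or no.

yes

IQR = Q3 − Q1 = 432.50 − 187.50 = 245.00.
Lower fence = Q1 − 1.5·IQR = 187.50 − 367.50 = -180.00.
Upper fence = Q3 + 1.5·IQR = 432.50 + 367.50 = 800.00.
1019 lies above the upper fence.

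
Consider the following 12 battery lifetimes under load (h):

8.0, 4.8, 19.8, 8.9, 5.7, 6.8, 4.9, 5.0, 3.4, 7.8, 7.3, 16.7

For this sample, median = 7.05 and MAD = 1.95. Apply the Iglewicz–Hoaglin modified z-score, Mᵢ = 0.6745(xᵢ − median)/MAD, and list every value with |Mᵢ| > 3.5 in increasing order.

19.8

|Mᵢ| > 3.5 ⇔ |xᵢ − 7.05| > 3.5·1.95/0.6745 = 10.12.
So outliers lie outside [-3.07, 17.17].
19.8: M = 4.41 → outlier.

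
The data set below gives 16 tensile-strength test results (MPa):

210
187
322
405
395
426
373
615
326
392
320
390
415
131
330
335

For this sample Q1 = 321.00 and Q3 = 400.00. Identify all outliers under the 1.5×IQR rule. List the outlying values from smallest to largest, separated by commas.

131, 187, 615

IQR = Q3 − Q1 = 400.00 − 321.00 = 79.00.
Lower fence = Q1 − 1.5·IQR = 321.00 − 118.50 = 202.50.
Upper fence = Q3 + 1.5·IQR = 400.00 + 118.50 = 518.50.
131 < 202.50 → outlier.
187 < 202.50 → outlier.
615 > 518.50 → outlier.
All remaining values lie within [202.50, 518.50].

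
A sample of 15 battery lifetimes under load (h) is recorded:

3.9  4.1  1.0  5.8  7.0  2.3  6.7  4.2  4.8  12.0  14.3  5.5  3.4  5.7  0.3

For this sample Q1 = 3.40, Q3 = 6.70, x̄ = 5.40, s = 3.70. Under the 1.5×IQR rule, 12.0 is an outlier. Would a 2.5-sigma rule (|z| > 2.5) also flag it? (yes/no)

no

z = (12.0 − 5.40) / 3.70 = 1.78.
|z| = 1.78 ≤ 2.5.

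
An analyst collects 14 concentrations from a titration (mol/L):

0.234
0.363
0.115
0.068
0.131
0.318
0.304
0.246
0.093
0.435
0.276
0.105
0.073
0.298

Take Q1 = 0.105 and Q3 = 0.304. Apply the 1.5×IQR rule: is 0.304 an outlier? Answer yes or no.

IQR = Q3 − Q1 = 0.304 − 0.105 = 0.199.
Lower fence = Q1 − 1.5·IQR = 0.105 − 0.2985 = -0.1935.
Upper fence = Q3 + 1.5·IQR = 0.304 + 0.2985 = 0.6025.
0.304 lies within [-0.1935, 0.6025].

no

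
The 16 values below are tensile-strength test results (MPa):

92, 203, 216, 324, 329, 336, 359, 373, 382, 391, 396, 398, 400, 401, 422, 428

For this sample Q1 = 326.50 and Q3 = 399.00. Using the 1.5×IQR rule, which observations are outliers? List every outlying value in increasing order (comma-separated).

IQR = Q3 − Q1 = 399.00 − 326.50 = 72.50.
Lower fence = Q1 − 1.5·IQR = 326.50 − 108.75 = 217.75.
Upper fence = Q3 + 1.5·IQR = 399.00 + 108.75 = 507.75.
92 < 217.75 → outlier.
203 < 217.75 → outlier.
216 < 217.75 → outlier.
All remaining values lie within [217.75, 507.75].

92, 203, 216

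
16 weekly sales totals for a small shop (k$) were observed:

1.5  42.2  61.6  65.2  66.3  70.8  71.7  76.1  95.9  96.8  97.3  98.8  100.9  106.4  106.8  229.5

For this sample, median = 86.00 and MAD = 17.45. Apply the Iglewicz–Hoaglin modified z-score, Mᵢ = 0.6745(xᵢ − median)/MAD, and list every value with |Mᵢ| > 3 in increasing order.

|Mᵢ| > 3 ⇔ |xᵢ − 86.00| > 3·17.45/0.6745 = 77.61.
So outliers lie outside [8.39, 163.61].
1.5: M = -3.27 → outlier.
229.5: M = 5.55 → outlier.

1.5, 229.5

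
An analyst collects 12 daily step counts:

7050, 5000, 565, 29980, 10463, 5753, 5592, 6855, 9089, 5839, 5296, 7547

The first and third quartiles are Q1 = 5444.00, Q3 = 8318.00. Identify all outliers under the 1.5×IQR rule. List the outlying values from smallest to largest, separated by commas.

565, 29980

IQR = Q3 − Q1 = 8318.00 − 5444.00 = 2874.00.
Lower fence = Q1 − 1.5·IQR = 5444.00 − 4311.00 = 1133.00.
Upper fence = Q3 + 1.5·IQR = 8318.00 + 4311.00 = 12629.00.
565 < 1133.00 → outlier.
29980 > 12629.00 → outlier.
All remaining values lie within [1133.00, 12629.00].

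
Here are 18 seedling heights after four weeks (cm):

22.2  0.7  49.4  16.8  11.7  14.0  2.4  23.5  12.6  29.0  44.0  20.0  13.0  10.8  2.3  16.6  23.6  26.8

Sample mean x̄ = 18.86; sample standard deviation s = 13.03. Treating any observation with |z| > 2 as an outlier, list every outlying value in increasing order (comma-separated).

49.4

Cutoffs at x̄ ± 2s: 18.86 ± 2·13.03 = [-7.20, 44.92].
49.4: z = 2.34, |z| > 2 → outlier.
Every other value lies within [-7.20, 44.92].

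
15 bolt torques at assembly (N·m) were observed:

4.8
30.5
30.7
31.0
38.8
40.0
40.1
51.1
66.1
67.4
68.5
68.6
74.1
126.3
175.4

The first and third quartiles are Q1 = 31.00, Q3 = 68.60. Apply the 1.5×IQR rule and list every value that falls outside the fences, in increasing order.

IQR = Q3 − Q1 = 68.60 − 31.00 = 37.60.
Lower fence = Q1 − 1.5·IQR = 31.00 − 56.40 = -25.40.
Upper fence = Q3 + 1.5·IQR = 68.60 + 56.40 = 125.00.
126.3 > 125.00 → outlier.
175.4 > 125.00 → outlier.
All remaining values lie within [-25.40, 125.00].

126.3, 175.4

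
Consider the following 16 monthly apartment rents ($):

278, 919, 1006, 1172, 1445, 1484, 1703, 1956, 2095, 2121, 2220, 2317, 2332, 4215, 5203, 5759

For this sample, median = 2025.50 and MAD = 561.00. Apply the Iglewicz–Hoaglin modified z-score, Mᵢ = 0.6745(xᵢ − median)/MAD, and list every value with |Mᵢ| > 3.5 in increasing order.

|Mᵢ| > 3.5 ⇔ |xᵢ − 2025.50| > 3.5·561.00/0.6745 = 2911.05.
So outliers lie outside [-885.55, 4936.55].
5203: M = 3.82 → outlier.
5759: M = 4.49 → outlier.

5203, 5759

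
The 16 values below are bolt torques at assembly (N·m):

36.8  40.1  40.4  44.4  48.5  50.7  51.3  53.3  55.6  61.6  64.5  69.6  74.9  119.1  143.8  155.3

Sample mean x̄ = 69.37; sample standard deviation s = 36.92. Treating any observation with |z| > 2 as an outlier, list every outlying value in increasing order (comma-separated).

143.8, 155.3

Cutoffs at x̄ ± 2s: 69.37 ± 2·36.92 = [-4.47, 143.21].
143.8: z = 2.02, |z| > 2 → outlier.
155.3: z = 2.33, |z| > 2 → outlier.
Every other value lies within [-4.47, 143.21].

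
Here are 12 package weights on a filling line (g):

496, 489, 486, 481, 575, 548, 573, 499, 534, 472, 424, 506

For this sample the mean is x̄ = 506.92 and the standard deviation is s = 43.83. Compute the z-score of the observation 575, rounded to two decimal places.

1.55

z = (575 − 506.92) / 43.83 = 1.55.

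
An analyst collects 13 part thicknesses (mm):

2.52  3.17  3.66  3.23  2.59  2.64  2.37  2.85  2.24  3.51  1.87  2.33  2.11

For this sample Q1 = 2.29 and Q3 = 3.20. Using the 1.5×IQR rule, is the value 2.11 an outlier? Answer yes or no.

no

IQR = Q3 − Q1 = 3.20 − 2.29 = 0.91.
Lower fence = Q1 − 1.5·IQR = 2.29 − 1.365 = 0.925.
Upper fence = Q3 + 1.5·IQR = 3.20 + 1.365 = 4.565.
2.11 lies within [0.925, 4.565].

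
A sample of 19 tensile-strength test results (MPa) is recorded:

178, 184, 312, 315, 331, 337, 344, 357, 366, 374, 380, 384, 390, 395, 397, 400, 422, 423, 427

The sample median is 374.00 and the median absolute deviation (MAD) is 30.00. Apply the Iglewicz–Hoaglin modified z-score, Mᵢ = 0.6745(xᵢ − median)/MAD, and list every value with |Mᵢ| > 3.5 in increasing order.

178, 184

|Mᵢ| > 3.5 ⇔ |xᵢ − 374.00| > 3.5·30.00/0.6745 = 155.67.
So outliers lie outside [218.33, 529.67].
178: M = -4.41 → outlier.
184: M = -4.27 → outlier.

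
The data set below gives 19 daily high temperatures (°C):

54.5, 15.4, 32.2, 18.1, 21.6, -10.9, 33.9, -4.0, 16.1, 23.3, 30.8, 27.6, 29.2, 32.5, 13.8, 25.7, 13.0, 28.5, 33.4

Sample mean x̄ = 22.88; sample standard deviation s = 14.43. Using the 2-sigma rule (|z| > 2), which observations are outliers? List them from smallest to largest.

Cutoffs at x̄ ± 2s: 22.88 ± 2·14.43 = [-5.98, 51.74].
-10.9: z = -2.34, |z| > 2 → outlier.
54.5: z = 2.19, |z| > 2 → outlier.
Every other value lies within [-5.98, 51.74].

-10.9, 54.5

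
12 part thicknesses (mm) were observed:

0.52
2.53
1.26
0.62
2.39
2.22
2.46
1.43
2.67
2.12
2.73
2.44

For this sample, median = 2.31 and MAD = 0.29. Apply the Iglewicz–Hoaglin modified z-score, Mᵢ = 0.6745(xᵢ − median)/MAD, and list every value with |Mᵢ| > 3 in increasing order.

|Mᵢ| > 3 ⇔ |xᵢ − 2.31| > 3·0.29/0.6745 = 1.29.
So outliers lie outside [1.02, 3.60].
0.52: M = -4.16 → outlier.
0.62: M = -3.93 → outlier.

0.52, 0.62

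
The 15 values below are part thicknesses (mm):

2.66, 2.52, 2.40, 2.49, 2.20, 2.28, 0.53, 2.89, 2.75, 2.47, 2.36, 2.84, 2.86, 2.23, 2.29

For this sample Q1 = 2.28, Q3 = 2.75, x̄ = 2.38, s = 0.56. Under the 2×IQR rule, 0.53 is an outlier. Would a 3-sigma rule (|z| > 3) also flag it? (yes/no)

z = (0.53 − 2.38) / 0.56 = -3.30.
|z| = 3.30 > 3.

yes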